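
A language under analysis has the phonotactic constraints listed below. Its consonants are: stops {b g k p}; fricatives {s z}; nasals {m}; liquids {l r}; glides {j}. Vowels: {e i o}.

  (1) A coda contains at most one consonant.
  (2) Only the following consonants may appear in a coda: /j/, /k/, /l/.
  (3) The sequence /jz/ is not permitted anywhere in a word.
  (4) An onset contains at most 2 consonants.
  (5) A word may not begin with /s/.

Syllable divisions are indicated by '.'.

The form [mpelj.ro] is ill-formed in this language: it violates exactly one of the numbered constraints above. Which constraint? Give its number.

[mpelj.ro]: syllable 1 coda /lj/ has 2 consonants (> 1).
This is a violation of constraint 1: "A coda contains at most one consonant."
The remaining constraints (2, 3, 4, 5) are satisfied.

1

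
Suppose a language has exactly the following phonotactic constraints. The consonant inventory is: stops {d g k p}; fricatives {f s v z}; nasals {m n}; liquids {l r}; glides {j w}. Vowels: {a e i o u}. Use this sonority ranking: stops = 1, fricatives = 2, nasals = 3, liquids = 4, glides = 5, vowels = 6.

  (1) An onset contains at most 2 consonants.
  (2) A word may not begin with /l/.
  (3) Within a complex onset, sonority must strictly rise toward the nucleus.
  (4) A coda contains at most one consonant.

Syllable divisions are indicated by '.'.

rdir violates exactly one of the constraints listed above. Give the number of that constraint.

rdir: syllable 1 onset /rd/: /r/ (liquid, 4) → /d/ (stop, 1) does not rise.
This is a violation of constraint 3: "Within a complex onset, sonority must strictly rise toward the nucleus."
The remaining constraints (1, 2, 4) are satisfied.

3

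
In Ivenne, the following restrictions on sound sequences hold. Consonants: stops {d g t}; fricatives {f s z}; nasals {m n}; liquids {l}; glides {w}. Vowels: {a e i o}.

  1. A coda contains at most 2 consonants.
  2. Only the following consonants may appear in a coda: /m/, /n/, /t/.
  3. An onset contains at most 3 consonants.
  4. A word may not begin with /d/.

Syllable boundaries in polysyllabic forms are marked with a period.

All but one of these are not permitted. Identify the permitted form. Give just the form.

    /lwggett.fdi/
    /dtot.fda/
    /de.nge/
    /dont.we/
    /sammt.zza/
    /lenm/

/lenm/

/lwggett.fdi/ — violates constraint 3: syllable 1 onset /lwgg/ has 4 consonants (> 3) → not permitted
/dtot.fda/ — violates constraint 4: word begins with /d/ → not permitted
/de.nge/ — violates constraint 4: word begins with /d/ → not permitted
/dont.we/ — violates constraint 4: word begins with /d/ → not permitted
/sammt.zza/ — violates constraint 1: syllable 1 coda /mmt/ has 3 consonants (> 2) → not permitted
/lenm/ — σ1 onset /l/, coda /nm/ (2C) ok → permitted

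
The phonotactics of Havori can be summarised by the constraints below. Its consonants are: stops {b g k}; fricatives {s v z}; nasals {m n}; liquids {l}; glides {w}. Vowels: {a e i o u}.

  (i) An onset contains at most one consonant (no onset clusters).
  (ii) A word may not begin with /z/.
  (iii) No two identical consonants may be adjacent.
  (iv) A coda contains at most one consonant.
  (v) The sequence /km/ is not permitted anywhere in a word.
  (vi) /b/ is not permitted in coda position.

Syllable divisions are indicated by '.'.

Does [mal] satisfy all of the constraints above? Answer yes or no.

[mal] — σ1 onset /m/, coda /l/ ok → well-formed

yes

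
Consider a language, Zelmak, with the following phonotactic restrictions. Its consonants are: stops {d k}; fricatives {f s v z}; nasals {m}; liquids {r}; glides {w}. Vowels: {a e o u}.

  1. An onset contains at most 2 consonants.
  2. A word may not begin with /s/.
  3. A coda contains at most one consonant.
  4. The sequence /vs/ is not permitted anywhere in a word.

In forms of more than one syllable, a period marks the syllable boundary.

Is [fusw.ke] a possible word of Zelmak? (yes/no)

no

[fusw.ke] — violates constraint 3: syllable 1 coda /sw/ has 2 consonants (> 1) → phonotactically illegal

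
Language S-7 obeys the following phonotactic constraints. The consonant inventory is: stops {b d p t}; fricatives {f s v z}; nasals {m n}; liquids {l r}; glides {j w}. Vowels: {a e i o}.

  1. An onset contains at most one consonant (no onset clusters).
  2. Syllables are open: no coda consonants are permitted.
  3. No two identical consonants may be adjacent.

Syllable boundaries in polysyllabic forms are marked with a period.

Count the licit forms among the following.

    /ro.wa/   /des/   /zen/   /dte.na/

1

/ro.wa/ — σ1 onset /r/, coda /∅/ ok; σ2 onset /w/, coda /∅/ ok → licit
/des/ — violates constraint 2: syllable 1 coda /s/ has 1 consonant (> 0) → illicit
/zen/ — violates constraint 2: syllable 1 coda /n/ has 1 consonant (> 0) → illicit
/dte.na/ — violates constraint 1: syllable 1 onset /dt/ has 2 consonants (> 1) → illicit
Licit: /ro.wa/ → 1.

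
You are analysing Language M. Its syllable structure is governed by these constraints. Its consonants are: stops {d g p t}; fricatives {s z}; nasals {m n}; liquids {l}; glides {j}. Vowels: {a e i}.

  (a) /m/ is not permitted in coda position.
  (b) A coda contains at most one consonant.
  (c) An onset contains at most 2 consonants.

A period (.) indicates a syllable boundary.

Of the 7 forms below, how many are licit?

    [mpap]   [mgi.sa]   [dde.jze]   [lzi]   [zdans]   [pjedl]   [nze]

5

[mpap] — σ1 onset /mp/ (2C), coda /p/ ok → licit
[mgi.sa] — σ1 onset /mg/ (2C), coda /∅/ ok; σ2 onset /s/, coda /∅/ ok → licit
[dde.jze] — σ1 onset /dd/ (2C), coda /∅/ ok; σ2 onset /jz/ (2C), coda /∅/ ok → licit
[lzi] — σ1 onset /lz/ (2C), coda /∅/ ok → licit
[zdans] — violates constraint (b): syllable 1 coda /ns/ has 2 consonants (> 1) → illicit
[pjedl] — violates constraint (b): syllable 1 coda /dl/ has 2 consonants (> 1) → illicit
[nze] — σ1 onset /nz/ (2C), coda /∅/ ok → licit
Licit: [mpap], [mgi.sa], [dde.jze], [lzi], [nze] → 5.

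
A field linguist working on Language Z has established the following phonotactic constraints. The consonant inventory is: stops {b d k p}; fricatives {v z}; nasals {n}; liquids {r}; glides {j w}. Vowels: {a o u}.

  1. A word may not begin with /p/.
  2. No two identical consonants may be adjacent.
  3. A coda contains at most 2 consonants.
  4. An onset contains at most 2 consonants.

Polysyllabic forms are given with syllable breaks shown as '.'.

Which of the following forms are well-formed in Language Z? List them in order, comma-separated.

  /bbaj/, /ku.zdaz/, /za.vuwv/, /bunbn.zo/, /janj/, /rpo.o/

/bbaj/ — violates constraint 2: adjacent identical consonants /bb/ → ill-formed
/ku.zdaz/ — σ1 onset /k/, coda /∅/ ok; σ2 onset /zd/ (2C), coda /z/ ok → well-formed
/za.vuwv/ — σ1 onset /z/, coda /∅/ ok; σ2 onset /v/, coda /wv/ (2C) ok → well-formed
/bunbn.zo/ — violates constraint 3: syllable 1 coda /nbn/ has 3 consonants (> 2) → ill-formed
/janj/ — σ1 onset /j/, coda /nj/ (2C) ok → well-formed
/rpo.o/ — σ1 onset /rp/ (2C), coda /∅/ ok; σ2 onset /∅/, coda /∅/ ok → well-formed

/ku.zdaz/, /za.vuwv/, /janj/, /rpo.o/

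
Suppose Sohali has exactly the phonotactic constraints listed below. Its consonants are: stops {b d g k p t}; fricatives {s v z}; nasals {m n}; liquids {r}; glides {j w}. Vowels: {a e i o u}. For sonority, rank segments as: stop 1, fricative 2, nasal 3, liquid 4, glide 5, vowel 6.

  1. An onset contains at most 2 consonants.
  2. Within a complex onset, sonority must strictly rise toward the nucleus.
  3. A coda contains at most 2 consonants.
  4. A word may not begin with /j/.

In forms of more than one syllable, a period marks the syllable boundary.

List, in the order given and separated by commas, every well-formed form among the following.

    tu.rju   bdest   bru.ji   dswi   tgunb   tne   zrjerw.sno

tu.rju — σ1 onset /t/, coda /∅/ ok; σ2 onset /rj/ (4→5 rises), coda /∅/ ok → well-formed
bdest — violates constraint 2: syllable 1 onset /bd/: /b/ (stop, 1) → /d/ (stop, 1) does not rise → ill-formed
bru.ji — σ1 onset /br/ (1→4 rises), coda /∅/ ok; σ2 onset /j/, coda /∅/ ok → well-formed
dswi — violates constraint 1: syllable 1 onset /dsw/ has 3 consonants (> 2) → ill-formed
tgunb — violates constraint 2: syllable 1 onset /tg/: /t/ (stop, 1) → /g/ (stop, 1) does not rise → ill-formed
tne — σ1 onset /tn/ (1→3 rises), coda /∅/ ok → well-formed
zrjerw.sno — violates constraint 1: syllable 1 onset /zrj/ has 3 consonants (> 2) → ill-formed

tu.rju, bru.ji, tne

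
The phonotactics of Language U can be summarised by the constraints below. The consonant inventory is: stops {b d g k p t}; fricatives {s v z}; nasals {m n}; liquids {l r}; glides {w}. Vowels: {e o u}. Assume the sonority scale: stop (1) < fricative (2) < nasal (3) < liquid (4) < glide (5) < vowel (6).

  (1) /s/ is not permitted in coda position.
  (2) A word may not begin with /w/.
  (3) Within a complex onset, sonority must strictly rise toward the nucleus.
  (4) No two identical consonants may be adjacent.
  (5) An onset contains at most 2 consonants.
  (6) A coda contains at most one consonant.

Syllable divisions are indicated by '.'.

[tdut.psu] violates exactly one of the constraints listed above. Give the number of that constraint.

[tdut.psu]: syllable 1 onset /td/: /t/ (stop, 1) → /d/ (stop, 1) does not rise.
This is a violation of constraint 3: "Within a complex onset, sonority must strictly rise toward the nucleus."
The remaining constraints (1, 2, 4, 5, 6) are satisfied.

3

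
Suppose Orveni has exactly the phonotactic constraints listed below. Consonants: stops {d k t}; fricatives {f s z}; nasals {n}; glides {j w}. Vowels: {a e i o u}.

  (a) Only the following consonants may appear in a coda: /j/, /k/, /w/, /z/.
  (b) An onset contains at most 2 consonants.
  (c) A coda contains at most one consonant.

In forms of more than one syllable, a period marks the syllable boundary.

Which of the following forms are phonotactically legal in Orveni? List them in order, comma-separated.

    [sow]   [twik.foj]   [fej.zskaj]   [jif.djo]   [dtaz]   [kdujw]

[sow], [twik.foj], [dtaz]

[sow] — σ1 onset /s/, coda /w/ ok → phonotactically legal
[twik.foj] — σ1 onset /tw/ (2C), coda /k/ ok; σ2 onset /f/, coda /j/ ok → phonotactically legal
[fej.zskaj] — violates constraint (b): syllable 2 onset /zsk/ has 3 consonants (> 2) → phonotactically illegal
[jif.djo] — violates constraint (a): syllable 1 coda contains /f/, which is not a licensed coda consonant → phonotactically illegal
[dtaz] — σ1 onset /dt/ (2C), coda /z/ ok → phonotactically legal
[kdujw] — violates constraint (c): syllable 1 coda /jw/ has 2 consonants (> 1) → phonotactically illegal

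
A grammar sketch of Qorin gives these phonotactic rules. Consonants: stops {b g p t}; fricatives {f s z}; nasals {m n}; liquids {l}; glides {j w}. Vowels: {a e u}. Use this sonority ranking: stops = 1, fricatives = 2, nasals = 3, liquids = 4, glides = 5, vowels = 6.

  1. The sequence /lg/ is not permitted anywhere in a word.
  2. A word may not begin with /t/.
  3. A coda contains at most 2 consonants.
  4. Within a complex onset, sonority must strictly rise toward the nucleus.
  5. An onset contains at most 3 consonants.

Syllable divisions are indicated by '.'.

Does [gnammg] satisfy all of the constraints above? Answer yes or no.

[gnammg] — violates constraint 3: syllable 1 coda /mmg/ has 3 consonants (> 2) → not permitted

no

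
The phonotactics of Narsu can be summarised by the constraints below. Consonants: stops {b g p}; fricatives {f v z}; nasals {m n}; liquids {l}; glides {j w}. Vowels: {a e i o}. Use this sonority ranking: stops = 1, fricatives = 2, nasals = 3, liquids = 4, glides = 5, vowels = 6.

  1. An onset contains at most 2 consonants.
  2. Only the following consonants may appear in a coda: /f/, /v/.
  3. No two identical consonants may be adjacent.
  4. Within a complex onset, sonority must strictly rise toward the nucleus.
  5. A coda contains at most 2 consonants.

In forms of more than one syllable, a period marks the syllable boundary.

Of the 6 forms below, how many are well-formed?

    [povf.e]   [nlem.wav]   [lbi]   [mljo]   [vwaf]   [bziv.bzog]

2

[povf.e] — σ1 onset /p/, coda /vf/ (2C) ok; σ2 onset /∅/, coda /∅/ ok → well-formed
[nlem.wav] — violates constraint 2: syllable 1 coda contains /m/, which is not a licensed coda consonant → ill-formed
[lbi] — violates constraint 4: syllable 1 onset /lb/: /l/ (liquid, 4) → /b/ (stop, 1) does not rise → ill-formed
[mljo] — violates constraint 1: syllable 1 onset /mlj/ has 3 consonants (> 2) → ill-formed
[vwaf] — σ1 onset /vw/ (2→5 rises), coda /f/ ok → well-formed
[bziv.bzog] — violates constraint 2: syllable 2 coda contains /g/, which is not a licensed coda consonant → ill-formed
Well-formed: [povf.e], [vwaf] → 2.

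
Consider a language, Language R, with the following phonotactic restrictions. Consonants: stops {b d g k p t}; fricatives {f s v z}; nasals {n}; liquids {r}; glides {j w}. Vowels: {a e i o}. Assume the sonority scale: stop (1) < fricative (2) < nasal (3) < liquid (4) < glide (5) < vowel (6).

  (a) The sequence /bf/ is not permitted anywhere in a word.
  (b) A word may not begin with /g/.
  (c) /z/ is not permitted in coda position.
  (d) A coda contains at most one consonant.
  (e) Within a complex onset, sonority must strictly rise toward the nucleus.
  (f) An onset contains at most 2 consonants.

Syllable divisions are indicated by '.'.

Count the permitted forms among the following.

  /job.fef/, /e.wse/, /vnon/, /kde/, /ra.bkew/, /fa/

2

/job.fef/ — violates constraint (a): contains banned sequence /bf/ → not permitted
/e.wse/ — violates constraint (e): syllable 2 onset /ws/: /w/ (glide, 5) → /s/ (fricative, 2) does not rise → not permitted
/vnon/ — σ1 onset /vn/ (2→3 rises), coda /n/ ok → permitted
/kde/ — violates constraint (e): syllable 1 onset /kd/: /k/ (stop, 1) → /d/ (stop, 1) does not rise → not permitted
/ra.bkew/ — violates constraint (e): syllable 2 onset /bk/: /b/ (stop, 1) → /k/ (stop, 1) does not rise → not permitted
/fa/ — σ1 onset /f/, coda /∅/ ok → permitted
Permitted: /vnon/, /fa/ → 2.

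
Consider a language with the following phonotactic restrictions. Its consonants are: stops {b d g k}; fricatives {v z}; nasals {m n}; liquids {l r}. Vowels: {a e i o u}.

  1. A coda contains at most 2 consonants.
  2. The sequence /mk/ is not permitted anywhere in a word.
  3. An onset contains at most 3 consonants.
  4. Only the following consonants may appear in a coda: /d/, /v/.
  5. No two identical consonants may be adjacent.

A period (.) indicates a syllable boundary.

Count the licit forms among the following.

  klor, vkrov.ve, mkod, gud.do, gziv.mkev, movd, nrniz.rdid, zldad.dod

klor — violates constraint 4: syllable 1 coda contains /r/, which is not a licensed coda consonant → illicit
vkrov.ve — violates constraint 5: adjacent identical consonants /vv/ → illicit
mkod — violates constraint 2: contains banned sequence /mk/ → illicit
gud.do — violates constraint 5: adjacent identical consonants /dd/ → illicit
gziv.mkev — violates constraint 2: contains banned sequence /mk/ → illicit
movd — σ1 onset /m/, coda /vd/ (2C) ok → licit
nrniz.rdid — violates constraint 4: syllable 1 coda contains /z/, which is not a licensed coda consonant → illicit
zldad.dod — violates constraint 5: adjacent identical consonants /dd/ → illicit
Licit: movd → 1.

1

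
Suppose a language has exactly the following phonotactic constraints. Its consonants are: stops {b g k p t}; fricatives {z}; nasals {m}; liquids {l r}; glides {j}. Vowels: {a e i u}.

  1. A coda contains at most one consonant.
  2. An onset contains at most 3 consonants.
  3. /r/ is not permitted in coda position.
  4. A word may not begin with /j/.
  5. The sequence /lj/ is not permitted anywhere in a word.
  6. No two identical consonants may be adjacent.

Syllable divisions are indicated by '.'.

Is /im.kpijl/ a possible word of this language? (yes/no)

/im.kpijl/ — violates constraint 1: syllable 2 coda /jl/ has 2 consonants (> 1) → not permitted

no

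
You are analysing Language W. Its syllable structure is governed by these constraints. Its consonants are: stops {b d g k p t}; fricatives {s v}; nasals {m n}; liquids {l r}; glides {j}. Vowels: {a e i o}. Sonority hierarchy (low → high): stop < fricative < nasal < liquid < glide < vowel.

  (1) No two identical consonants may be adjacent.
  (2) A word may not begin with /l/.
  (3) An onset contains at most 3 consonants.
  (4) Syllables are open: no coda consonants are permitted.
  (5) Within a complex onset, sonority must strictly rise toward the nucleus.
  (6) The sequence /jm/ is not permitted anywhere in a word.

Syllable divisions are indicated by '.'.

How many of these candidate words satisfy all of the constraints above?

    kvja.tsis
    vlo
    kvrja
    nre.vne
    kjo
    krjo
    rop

4

kvja.tsis — violates constraint 4: syllable 2 coda /s/ has 1 consonant (> 0) → ill-formed
vlo — σ1 onset /vl/ (2→4 rises), coda /∅/ ok → well-formed
kvrja — violates constraint 3: syllable 1 onset /kvrj/ has 4 consonants (> 3) → ill-formed
nre.vne — σ1 onset /nr/ (3→4 rises), coda /∅/ ok; σ2 onset /vn/ (2→3 rises), coda /∅/ ok → well-formed
kjo — σ1 onset /kj/ (1→5 rises), coda /∅/ ok → well-formed
krjo — σ1 onset /krj/ (1→4→5 rises), coda /∅/ ok → well-formed
rop — violates constraint 4: syllable 1 coda /p/ has 1 consonant (> 0) → ill-formed
Well-formed: vlo, nre.vne, kjo, krjo → 4.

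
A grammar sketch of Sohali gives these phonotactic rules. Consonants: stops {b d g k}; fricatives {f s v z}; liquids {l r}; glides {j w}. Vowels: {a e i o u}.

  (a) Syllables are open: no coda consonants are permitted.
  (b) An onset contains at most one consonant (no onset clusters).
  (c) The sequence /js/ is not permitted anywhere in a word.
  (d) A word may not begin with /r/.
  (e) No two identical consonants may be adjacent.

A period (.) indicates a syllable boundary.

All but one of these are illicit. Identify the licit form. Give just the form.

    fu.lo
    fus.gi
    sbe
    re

fu.lo — σ1 onset /f/, coda /∅/ ok; σ2 onset /l/, coda /∅/ ok → licit
fus.gi — violates constraint (a): syllable 1 coda /s/ has 1 consonant (> 0) → illicit
sbe — violates constraint (b): syllable 1 onset /sb/ has 2 consonants (> 1) → illicit
re — violates constraint (d): word begins with /r/ → illicit

fu.lo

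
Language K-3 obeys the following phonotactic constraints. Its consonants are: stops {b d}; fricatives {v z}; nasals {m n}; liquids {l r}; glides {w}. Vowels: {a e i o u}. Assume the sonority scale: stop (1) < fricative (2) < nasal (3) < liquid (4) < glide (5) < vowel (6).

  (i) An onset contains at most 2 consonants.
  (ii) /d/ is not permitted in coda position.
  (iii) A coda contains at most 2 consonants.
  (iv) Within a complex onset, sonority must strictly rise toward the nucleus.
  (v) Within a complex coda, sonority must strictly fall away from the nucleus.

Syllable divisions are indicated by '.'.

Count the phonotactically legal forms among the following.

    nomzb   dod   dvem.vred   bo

nomzb — violates constraint (iii): syllable 1 coda /mzb/ has 3 consonants (> 2) → phonotactically illegal
dod — violates constraint (ii): syllable 1 coda contains /d/ → phonotactically illegal
dvem.vred — violates constraint (ii): syllable 2 coda contains /d/ → phonotactically illegal
bo — σ1 onset /b/, coda /∅/ ok → phonotactically legal
Phonotactically legal: bo → 1.

1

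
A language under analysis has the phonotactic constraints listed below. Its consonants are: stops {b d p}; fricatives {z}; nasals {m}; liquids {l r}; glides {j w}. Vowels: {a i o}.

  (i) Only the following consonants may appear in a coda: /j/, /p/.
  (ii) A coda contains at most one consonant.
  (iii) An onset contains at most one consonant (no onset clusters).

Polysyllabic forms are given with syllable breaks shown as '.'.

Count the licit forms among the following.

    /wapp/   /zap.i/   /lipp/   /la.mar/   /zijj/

1

/wapp/ — violates constraint (ii): syllable 1 coda /pp/ has 2 consonants (> 1) → illicit
/zap.i/ — σ1 onset /z/, coda /p/ ok; σ2 onset /∅/, coda /∅/ ok → licit
/lipp/ — violates constraint (ii): syllable 1 coda /pp/ has 2 consonants (> 1) → illicit
/la.mar/ — violates constraint (i): syllable 2 coda contains /r/, which is not a licensed coda consonant → illicit
/zijj/ — violates constraint (ii): syllable 1 coda /jj/ has 2 consonants (> 1) → illicit
Licit: /zap.i/ → 1.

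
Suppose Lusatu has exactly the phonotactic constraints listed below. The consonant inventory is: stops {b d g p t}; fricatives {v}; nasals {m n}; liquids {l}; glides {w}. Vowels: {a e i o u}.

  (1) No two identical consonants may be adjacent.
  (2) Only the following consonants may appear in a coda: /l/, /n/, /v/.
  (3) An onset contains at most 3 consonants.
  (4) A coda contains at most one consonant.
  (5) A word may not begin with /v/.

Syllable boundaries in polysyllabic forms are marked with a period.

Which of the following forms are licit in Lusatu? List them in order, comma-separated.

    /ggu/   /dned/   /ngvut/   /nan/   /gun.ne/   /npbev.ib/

/ggu/ — violates constraint 1: adjacent identical consonants /gg/ → illicit
/dned/ — violates constraint 2: syllable 1 coda contains /d/, which is not a licensed coda consonant → illicit
/ngvut/ — violates constraint 2: syllable 1 coda contains /t/, which is not a licensed coda consonant → illicit
/nan/ — σ1 onset /n/, coda /n/ ok → licit
/gun.ne/ — violates constraint 1: adjacent identical consonants /nn/ → illicit
/npbev.ib/ — violates constraint 2: syllable 2 coda contains /b/, which is not a licensed coda consonant → illicit

/nan/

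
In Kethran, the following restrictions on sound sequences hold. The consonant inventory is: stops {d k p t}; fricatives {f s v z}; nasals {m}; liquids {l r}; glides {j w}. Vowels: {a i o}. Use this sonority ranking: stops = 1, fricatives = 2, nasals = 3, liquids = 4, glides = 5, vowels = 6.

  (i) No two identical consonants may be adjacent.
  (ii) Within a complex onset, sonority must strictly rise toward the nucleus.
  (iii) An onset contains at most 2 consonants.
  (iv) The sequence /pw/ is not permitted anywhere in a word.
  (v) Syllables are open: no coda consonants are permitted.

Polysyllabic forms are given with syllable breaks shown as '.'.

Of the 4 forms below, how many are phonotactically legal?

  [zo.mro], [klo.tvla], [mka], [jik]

1

[zo.mro] — σ1 onset /z/, coda /∅/ ok; σ2 onset /mr/ (3→4 rises), coda /∅/ ok → phonotactically legal
[klo.tvla] — violates constraint (iii): syllable 2 onset /tvl/ has 3 consonants (> 2) → phonotactically illegal
[mka] — violates constraint (ii): syllable 1 onset /mk/: /m/ (nasal, 3) → /k/ (stop, 1) does not rise → phonotactically illegal
[jik] — violates constraint (v): syllable 1 coda /k/ has 1 consonant (> 0) → phonotactically illegal
Phonotactically legal: [zo.mro] → 1.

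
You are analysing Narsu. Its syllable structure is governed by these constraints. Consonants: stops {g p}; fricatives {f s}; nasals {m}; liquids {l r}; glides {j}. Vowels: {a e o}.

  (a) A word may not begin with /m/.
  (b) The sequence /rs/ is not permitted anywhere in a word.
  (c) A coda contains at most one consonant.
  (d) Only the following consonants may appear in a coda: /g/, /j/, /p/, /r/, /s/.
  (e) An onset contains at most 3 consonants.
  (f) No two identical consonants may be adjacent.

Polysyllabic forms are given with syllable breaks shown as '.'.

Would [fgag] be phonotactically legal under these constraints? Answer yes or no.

yes

[fgag] — σ1 onset /fg/ (2C), coda /g/ ok → phonotactically legal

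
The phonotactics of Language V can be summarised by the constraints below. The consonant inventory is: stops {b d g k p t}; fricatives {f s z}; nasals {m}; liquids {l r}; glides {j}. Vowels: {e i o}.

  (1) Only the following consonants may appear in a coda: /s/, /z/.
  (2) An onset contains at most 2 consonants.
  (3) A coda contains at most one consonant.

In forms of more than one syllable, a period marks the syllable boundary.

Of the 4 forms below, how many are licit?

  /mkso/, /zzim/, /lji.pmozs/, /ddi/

/mkso/ — violates constraint 2: syllable 1 onset /mks/ has 3 consonants (> 2) → illicit
/zzim/ — violates constraint 1: syllable 1 coda contains /m/, which is not a licensed coda consonant → illicit
/lji.pmozs/ — violates constraint 3: syllable 2 coda /zs/ has 2 consonants (> 1) → illicit
/ddi/ — σ1 onset /dd/ (2C), coda /∅/ ok → licit
Licit: /ddi/ → 1.

1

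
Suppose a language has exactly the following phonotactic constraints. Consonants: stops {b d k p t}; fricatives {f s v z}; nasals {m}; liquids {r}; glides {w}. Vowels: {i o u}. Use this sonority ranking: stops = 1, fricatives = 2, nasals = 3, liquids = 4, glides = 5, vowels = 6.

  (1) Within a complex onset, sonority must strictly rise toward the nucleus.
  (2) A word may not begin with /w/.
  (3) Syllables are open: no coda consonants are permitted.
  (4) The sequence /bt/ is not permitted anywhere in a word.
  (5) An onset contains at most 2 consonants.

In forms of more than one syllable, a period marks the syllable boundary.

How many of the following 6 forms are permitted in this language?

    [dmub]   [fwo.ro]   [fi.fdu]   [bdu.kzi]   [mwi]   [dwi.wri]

[dmub] — violates constraint 3: syllable 1 coda /b/ has 1 consonant (> 0) → not permitted
[fwo.ro] — σ1 onset /fw/ (2→5 rises), coda /∅/ ok; σ2 onset /r/, coda /∅/ ok → permitted
[fi.fdu] — violates constraint 1: syllable 2 onset /fd/: /f/ (fricative, 2) → /d/ (stop, 1) does not rise → not permitted
[bdu.kzi] — violates constraint 1: syllable 1 onset /bd/: /b/ (stop, 1) → /d/ (stop, 1) does not rise → not permitted
[mwi] — σ1 onset /mw/ (3→5 rises), coda /∅/ ok → permitted
[dwi.wri] — violates constraint 1: syllable 2 onset /wr/: /w/ (glide, 5) → /r/ (liquid, 4) does not rise → not permitted
Permitted: [fwo.ro], [mwi] → 2.

2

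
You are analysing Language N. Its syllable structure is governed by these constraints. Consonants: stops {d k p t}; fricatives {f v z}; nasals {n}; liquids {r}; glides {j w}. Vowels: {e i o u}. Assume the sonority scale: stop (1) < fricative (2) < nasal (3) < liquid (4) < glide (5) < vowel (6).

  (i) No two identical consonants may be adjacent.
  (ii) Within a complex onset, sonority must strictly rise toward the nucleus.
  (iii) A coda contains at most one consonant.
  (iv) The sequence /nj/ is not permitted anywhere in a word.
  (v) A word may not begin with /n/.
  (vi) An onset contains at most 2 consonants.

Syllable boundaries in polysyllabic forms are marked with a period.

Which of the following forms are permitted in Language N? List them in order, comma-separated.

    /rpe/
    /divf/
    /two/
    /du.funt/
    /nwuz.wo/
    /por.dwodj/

/rpe/ — violates constraint (ii): syllable 1 onset /rp/: /r/ (liquid, 4) → /p/ (stop, 1) does not rise → not permitted
/divf/ — violates constraint (iii): syllable 1 coda /vf/ has 2 consonants (> 1) → not permitted
/two/ — σ1 onset /tw/ (1→5 rises), coda /∅/ ok → permitted
/du.funt/ — violates constraint (iii): syllable 2 coda /nt/ has 2 consonants (> 1) → not permitted
/nwuz.wo/ — violates constraint (v): word begins with /n/ → not permitted
/por.dwodj/ — violates constraint (iii): syllable 2 coda /dj/ has 2 consonants (> 1) → not permitted

/two/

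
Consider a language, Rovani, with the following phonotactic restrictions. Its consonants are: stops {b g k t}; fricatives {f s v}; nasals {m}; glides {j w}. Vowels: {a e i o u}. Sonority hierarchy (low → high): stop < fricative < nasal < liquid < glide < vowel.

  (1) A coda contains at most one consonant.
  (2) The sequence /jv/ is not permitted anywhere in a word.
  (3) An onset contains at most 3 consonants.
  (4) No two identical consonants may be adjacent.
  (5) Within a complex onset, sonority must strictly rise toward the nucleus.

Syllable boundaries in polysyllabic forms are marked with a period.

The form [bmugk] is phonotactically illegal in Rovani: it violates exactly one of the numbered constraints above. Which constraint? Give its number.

[bmugk]: syllable 1 coda /gk/ has 2 consonants (> 1).
This is a violation of constraint 1: "A coda contains at most one consonant."
The remaining constraints (2, 3, 4, 5) are satisfied.

1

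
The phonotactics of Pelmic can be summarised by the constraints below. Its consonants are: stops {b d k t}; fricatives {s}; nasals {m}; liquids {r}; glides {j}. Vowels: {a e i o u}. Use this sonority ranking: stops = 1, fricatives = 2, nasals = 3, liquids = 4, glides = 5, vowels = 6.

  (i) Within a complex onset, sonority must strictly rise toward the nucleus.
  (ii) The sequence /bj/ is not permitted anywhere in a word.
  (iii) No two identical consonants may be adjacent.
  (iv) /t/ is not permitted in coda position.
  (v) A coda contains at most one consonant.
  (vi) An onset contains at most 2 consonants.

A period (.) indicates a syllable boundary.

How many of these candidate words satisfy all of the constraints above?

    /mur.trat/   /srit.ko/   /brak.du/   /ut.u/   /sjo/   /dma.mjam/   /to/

4

/mur.trat/ — violates constraint (iv): syllable 2 coda contains /t/ → ill-formed
/srit.ko/ — violates constraint (iv): syllable 1 coda contains /t/ → ill-formed
/brak.du/ — σ1 onset /br/ (1→4 rises), coda /k/ ok; σ2 onset /d/, coda /∅/ ok → well-formed
/ut.u/ — violates constraint (iv): syllable 1 coda contains /t/ → ill-formed
/sjo/ — σ1 onset /sj/ (2→5 rises), coda /∅/ ok → well-formed
/dma.mjam/ — σ1 onset /dm/ (1→3 rises), coda /∅/ ok; σ2 onset /mj/ (3→5 rises), coda /m/ ok → well-formed
/to/ — σ1 onset /t/, coda /∅/ ok → well-formed
Well-formed: /brak.du/, /sjo/, /dma.mjam/, /to/ → 4.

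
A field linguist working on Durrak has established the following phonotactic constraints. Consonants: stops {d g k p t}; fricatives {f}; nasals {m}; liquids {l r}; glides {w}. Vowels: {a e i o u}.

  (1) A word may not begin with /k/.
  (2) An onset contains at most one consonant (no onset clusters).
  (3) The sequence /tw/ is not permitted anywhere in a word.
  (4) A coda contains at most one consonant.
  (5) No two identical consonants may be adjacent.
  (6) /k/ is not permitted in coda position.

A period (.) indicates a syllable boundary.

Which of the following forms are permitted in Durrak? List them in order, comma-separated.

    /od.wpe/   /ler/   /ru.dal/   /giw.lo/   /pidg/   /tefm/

/ler/, /ru.dal/, /giw.lo/

/od.wpe/ — violates constraint 2: syllable 2 onset /wp/ has 2 consonants (> 1) → not permitted
/ler/ — σ1 onset /l/, coda /r/ ok → permitted
/ru.dal/ — σ1 onset /r/, coda /∅/ ok; σ2 onset /d/, coda /l/ ok → permitted
/giw.lo/ — σ1 onset /g/, coda /w/ ok; σ2 onset /l/, coda /∅/ ok → permitted
/pidg/ — violates constraint 4: syllable 1 coda /dg/ has 2 consonants (> 1) → not permitted
/tefm/ — violates constraint 4: syllable 1 coda /fm/ has 2 consonants (> 1) → not permitted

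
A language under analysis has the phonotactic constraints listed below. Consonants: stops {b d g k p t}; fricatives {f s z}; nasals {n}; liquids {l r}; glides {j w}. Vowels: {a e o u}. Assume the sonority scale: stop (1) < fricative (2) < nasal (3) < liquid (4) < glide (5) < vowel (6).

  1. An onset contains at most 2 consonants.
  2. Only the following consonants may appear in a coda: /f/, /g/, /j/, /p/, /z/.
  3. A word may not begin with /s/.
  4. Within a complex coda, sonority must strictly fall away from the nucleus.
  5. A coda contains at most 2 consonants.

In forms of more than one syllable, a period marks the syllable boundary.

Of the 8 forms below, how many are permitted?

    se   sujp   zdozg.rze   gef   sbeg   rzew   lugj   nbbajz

se — violates constraint 3: word begins with /s/ → not permitted
sujp — violates constraint 3: word begins with /s/ → not permitted
zdozg.rze — σ1 onset /zd/ (2C), coda /zg/ (2→1 falls) ok; σ2 onset /rz/ (2C), coda /∅/ ok → permitted
gef — σ1 onset /g/, coda /f/ ok → permitted
sbeg — violates constraint 3: word begins with /s/ → not permitted
rzew — violates constraint 2: syllable 1 coda contains /w/, which is not a licensed coda consonant → not permitted
lugj — violates constraint 4: syllable 1 coda /gj/: /g/ (stop, 1) → /j/ (glide, 5) does not fall → not permitted
nbbajz — violates constraint 1: syllable 1 onset /nbb/ has 3 consonants (> 2) → not permitted
Permitted: zdozg.rze, gef → 2.

2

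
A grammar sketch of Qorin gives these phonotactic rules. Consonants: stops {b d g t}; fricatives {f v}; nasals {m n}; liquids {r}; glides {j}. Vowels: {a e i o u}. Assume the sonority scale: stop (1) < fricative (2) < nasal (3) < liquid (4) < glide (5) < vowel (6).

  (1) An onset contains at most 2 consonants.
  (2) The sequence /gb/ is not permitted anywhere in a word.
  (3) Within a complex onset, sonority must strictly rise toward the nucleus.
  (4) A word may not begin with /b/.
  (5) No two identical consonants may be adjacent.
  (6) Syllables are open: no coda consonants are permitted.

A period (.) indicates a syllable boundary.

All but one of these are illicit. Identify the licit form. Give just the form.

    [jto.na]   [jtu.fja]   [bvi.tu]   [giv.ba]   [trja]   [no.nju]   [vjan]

[no.nju]

[jto.na] — violates constraint 3: syllable 1 onset /jt/: /j/ (glide, 5) → /t/ (stop, 1) does not rise → illicit
[jtu.fja] — violates constraint 3: syllable 1 onset /jt/: /j/ (glide, 5) → /t/ (stop, 1) does not rise → illicit
[bvi.tu] — violates constraint 4: word begins with /b/ → illicit
[giv.ba] — violates constraint 6: syllable 1 coda /v/ has 1 consonant (> 0) → illicit
[trja] — violates constraint 1: syllable 1 onset /trj/ has 3 consonants (> 2) → illicit
[no.nju] — σ1 onset /n/, coda /∅/ ok; σ2 onset /nj/ (3→5 rises), coda /∅/ ok → licit
[vjan] — violates constraint 6: syllable 1 coda /n/ has 1 consonant (> 0) → illicit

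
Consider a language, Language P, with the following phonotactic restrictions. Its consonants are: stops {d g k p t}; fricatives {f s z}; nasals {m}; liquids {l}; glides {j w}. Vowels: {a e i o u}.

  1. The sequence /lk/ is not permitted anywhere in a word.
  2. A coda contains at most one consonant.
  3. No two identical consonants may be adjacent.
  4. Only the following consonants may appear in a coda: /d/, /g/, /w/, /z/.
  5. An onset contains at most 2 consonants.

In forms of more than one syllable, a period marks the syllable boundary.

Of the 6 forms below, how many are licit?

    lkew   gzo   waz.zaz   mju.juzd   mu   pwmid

2

lkew — violates constraint 1: contains banned sequence /lk/ → illicit
gzo — σ1 onset /gz/ (2C), coda /∅/ ok → licit
waz.zaz — violates constraint 3: adjacent identical consonants /zz/ → illicit
mju.juzd — violates constraint 2: syllable 2 coda /zd/ has 2 consonants (> 1) → illicit
mu — σ1 onset /m/, coda /∅/ ok → licit
pwmid — violates constraint 5: syllable 1 onset /pwm/ has 3 consonants (> 2) → illicit
Licit: gzo, mu → 2.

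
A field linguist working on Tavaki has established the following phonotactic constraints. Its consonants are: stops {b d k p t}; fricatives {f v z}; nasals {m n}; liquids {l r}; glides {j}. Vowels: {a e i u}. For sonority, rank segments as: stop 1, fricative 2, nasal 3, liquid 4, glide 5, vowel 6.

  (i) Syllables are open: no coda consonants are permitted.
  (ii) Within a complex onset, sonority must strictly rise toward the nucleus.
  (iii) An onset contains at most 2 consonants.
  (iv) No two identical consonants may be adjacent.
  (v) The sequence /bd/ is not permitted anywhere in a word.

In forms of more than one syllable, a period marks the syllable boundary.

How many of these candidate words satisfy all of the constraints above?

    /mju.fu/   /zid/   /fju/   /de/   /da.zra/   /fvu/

/mju.fu/ — σ1 onset /mj/ (3→5 rises), coda /∅/ ok; σ2 onset /f/, coda /∅/ ok → licit
/zid/ — violates constraint (i): syllable 1 coda /d/ has 1 consonant (> 0) → illicit
/fju/ — σ1 onset /fj/ (2→5 rises), coda /∅/ ok → licit
/de/ — σ1 onset /d/, coda /∅/ ok → licit
/da.zra/ — σ1 onset /d/, coda /∅/ ok; σ2 onset /zr/ (2→4 rises), coda /∅/ ok → licit
/fvu/ — violates constraint (ii): syllable 1 onset /fv/: /f/ (fricative, 2) → /v/ (fricative, 2) does not rise → illicit
Licit: /mju.fu/, /fju/, /de/, /da.zra/ → 4.

4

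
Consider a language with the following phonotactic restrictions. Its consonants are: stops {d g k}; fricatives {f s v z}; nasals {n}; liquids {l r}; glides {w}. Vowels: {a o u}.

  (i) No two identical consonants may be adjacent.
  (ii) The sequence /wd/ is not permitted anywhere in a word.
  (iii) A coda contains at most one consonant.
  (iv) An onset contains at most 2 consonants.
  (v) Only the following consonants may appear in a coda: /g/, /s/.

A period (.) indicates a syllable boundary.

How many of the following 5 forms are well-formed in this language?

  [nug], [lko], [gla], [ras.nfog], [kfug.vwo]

5

[nug] — σ1 onset /n/, coda /g/ ok → well-formed
[lko] — σ1 onset /lk/ (2C), coda /∅/ ok → well-formed
[gla] — σ1 onset /gl/ (2C), coda /∅/ ok → well-formed
[ras.nfog] — σ1 onset /r/, coda /s/ ok; σ2 onset /nf/ (2C), coda /g/ ok → well-formed
[kfug.vwo] — σ1 onset /kf/ (2C), coda /g/ ok; σ2 onset /vw/ (2C), coda /∅/ ok → well-formed
Well-formed: [nug], [lko], [gla], [ras.nfog], [kfug.vwo] → 5.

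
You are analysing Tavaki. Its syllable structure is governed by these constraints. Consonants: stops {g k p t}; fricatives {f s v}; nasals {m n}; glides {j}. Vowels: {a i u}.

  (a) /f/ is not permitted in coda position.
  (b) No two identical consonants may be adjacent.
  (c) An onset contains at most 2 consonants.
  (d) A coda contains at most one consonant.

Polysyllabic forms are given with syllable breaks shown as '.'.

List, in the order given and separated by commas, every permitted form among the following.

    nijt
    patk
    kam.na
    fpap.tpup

kam.na, fpap.tpup

nijt — violates constraint (d): syllable 1 coda /jt/ has 2 consonants (> 1) → not permitted
patk — violates constraint (d): syllable 1 coda /tk/ has 2 consonants (> 1) → not permitted
kam.na — σ1 onset /k/, coda /m/ ok; σ2 onset /n/, coda /∅/ ok → permitted
fpap.tpup — σ1 onset /fp/ (2C), coda /p/ ok; σ2 onset /tp/ (2C), coda /p/ ok → permitted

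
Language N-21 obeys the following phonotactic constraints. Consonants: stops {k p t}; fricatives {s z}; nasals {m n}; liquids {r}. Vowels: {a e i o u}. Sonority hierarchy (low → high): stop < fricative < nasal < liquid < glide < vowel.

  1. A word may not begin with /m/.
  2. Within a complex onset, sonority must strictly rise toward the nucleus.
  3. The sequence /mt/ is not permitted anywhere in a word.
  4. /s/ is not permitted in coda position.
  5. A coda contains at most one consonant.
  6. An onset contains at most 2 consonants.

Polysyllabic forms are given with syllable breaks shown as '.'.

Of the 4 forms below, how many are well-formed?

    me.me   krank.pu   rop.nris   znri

0

me.me — violates constraint 1: word begins with /m/ → ill-formed
krank.pu — violates constraint 5: syllable 1 coda /nk/ has 2 consonants (> 1) → ill-formed
rop.nris — violates constraint 4: syllable 2 coda contains /s/ → ill-formed
znri — violates constraint 6: syllable 1 onset /znr/ has 3 consonants (> 2) → ill-formed
No form is well-formed → 0.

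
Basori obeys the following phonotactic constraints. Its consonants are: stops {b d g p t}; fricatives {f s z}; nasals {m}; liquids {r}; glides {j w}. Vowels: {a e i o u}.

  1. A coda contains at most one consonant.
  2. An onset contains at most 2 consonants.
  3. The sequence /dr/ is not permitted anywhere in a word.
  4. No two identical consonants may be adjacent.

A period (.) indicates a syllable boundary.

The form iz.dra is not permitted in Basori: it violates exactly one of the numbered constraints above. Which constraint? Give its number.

3

iz.dra: contains banned sequence /dr/.
This is a violation of constraint 3: "The sequence /dr/ is not permitted anywhere in a word."
The remaining constraints (1, 2, 4) are satisfied.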